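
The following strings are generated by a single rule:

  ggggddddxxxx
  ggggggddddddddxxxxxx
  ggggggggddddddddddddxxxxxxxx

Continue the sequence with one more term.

Term n consists of 2n+2 g's, followed by 4n d's, followed by 2n+2 x's (n = 1, 2, …).
For the next term, n = 4, so the run lengths are 10, 16, 10.

ggggggggggddddddddddddddddxxxxxxxxxx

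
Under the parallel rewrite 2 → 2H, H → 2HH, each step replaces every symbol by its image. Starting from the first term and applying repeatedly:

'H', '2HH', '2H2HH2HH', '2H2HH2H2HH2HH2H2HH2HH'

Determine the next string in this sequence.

Replace each of the 21 characters of 2H2HH2H2HH2HH2H2HH2HH in place — 2H 2HH 2H 2HH 2HH 2H 2HH 2H 2HH 2HH 2H 2HH 2HH 2H 2HH 2H 2HH 2HH 2H 2HH 2HH — and concatenate.

2H2HH2H2HH2HH2H2HH2H2HH2HH2H2HH2HH2H2HH2H2HH2HH2H2HH2HH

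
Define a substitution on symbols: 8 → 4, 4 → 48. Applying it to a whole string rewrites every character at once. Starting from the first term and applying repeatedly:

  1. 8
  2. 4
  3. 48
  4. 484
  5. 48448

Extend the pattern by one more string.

48448484

Expanding 48448: 4→48, 8→4, 4→48, 4→48, 8→4. Concatenated: 48 4 48 48 4.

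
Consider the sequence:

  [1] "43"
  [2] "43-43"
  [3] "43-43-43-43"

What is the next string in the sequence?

Each string is two copies of the previous one joined by '-'.
One more doubling of 43-43-43-43 gives the answer.

43-43-43-43-43-43-43-43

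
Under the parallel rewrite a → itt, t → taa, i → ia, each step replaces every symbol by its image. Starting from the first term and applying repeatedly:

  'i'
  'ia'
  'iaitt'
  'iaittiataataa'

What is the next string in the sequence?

Replace each of the 13 characters of iaittiataataa in place — ia itt ia taa taa ia itt taa itt itt taa itt itt — and concatenate.

iaittiataataaiaitttaaittitttaaittitt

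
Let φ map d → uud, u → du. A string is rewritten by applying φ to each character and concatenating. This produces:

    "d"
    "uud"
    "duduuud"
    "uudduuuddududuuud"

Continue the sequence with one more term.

φ(uudduuuddududuuud) expands symbol-by-symbol to du du uud uud du du du uud uud du uud du uud du du du uud; joining the 17 pieces gives the next term.

duduuuduuddududuuuduudduuudduuuddududuuud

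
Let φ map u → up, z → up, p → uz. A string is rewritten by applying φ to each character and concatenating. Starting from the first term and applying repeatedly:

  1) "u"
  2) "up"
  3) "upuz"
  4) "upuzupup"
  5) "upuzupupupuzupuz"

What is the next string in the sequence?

Applying the rule to each of the 16 symbols of upuzupupupuzupuz gives the pieces up uz up up up uz up uz up uz up up up uz up up, which concatenate to the answer.

upuzupupupuzupuzupuzupupupuzupup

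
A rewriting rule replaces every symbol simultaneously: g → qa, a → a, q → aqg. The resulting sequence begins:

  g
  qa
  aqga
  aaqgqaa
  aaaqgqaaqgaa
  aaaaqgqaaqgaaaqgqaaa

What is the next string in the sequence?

Applying the rule to each of the 20 symbols of aaaaqgqaaqgaaaqgqaaa gives the pieces a a a a aqg qa aqg a a aqg qa a a a aqg qa aqg a a a, which concatenate to the answer.

aaaaaqgqaaqgaaaqgqaaaaaqgqaaqgaaa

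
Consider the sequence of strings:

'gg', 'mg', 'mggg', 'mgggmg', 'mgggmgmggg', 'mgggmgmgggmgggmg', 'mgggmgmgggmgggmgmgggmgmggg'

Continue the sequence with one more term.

Each term (from the third on) is the previous term followed by the one before it: term 3 = mg·gg = mggg.
So term 8 is mgggmgmgggmgggmgmgggmgmggg·mgggmgmgggmgggmg.

mgggmgmgggmgggmgmgggmgmgggmgggmgmgggmgggmg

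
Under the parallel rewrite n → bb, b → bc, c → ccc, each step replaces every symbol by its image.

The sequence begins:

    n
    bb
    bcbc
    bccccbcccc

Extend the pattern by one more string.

bcccccccccccccbccccccccccccc

Apply φ to bccccbcccc symbol by symbol: b→bc, c→ccc, c→ccc, c→ccc, c→ccc, b→bc, c→ccc, c→ccc, c→ccc, c→ccc; joined: bc ccc ccc ccc ccc bc ccc ccc ccc ccc.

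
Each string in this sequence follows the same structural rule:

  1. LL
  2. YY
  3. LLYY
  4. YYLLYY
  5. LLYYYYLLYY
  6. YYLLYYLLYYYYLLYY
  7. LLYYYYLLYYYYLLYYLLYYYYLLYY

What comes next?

Each term (from the third on) is the two preceding terms concatenated in order: term 3 = LL·YY = LLYY.
Continuing: YYLLYYLLYYYYLLYY · LLYYYYLLYYYYLLYYLLYYYYLLYY gives term 8.

YYLLYYLLYYYYLLYYLLYYYYLLYYYYLLYYLLYYYYLLYY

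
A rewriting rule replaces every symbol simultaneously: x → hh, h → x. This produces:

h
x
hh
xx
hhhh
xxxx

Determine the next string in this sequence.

Expanding xxxx: x→hh, x→hh, x→hh, x→hh. Concatenated: hh hh hh hh.

hhhhhhhh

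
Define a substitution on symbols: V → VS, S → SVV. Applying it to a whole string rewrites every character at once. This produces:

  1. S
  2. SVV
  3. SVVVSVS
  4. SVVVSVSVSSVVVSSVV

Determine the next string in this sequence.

φ(SVVVSVSVSSVVVSSVV) expands symbol-by-symbol to SVV VS VS VS SVV VS SVV VS SVV SVV VS VS VS SVV SVV VS VS; joining the 17 pieces gives the next term.

SVVVSVSVSSVVVSSVVVSSVVSVVVSVSVSSVVSVVVSVS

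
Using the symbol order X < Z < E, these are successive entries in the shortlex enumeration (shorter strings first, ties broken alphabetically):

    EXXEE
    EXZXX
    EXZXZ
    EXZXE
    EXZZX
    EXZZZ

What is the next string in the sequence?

EXZZE

Find the rightmost character of EXZZZ below E, bump it to the next letter, and reset everything to its right to X.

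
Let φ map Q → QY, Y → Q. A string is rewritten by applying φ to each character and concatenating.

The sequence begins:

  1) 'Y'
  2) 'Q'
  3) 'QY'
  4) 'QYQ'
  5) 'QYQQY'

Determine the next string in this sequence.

Expanding QYQQY: Q→QY, Y→Q, Q→QY, Q→QY, Y→Q. Concatenated: QY Q QY QY Q.

QYQQYQYQ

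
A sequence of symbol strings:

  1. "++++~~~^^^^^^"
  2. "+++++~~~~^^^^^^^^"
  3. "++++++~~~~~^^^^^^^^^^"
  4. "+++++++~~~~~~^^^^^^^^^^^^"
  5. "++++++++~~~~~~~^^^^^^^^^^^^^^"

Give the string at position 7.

++++++++++~~~~~~~~~^^^^^^^^^^^^^^^^^^

Term n consists of n+1 +'s, followed by n ~'s, followed by 2n ^'s, where the shown terms are n = 3, 4, 5, 6, 7.
For term 7, n = 9, so the run lengths are 10, 9, 18.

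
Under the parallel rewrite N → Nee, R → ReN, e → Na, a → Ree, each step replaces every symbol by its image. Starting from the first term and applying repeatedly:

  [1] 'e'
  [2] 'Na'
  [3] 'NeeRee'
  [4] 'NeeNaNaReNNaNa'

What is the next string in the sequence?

φ(NeeNaNaReNNaNa) expands symbol-by-symbol to Nee Na Na Nee Ree Nee Ree ReN Na Nee Nee Ree Nee Ree; joining the 14 pieces gives the next term.

NeeNaNaNeeReeNeeReeReNNaNeeNeeReeNeeRee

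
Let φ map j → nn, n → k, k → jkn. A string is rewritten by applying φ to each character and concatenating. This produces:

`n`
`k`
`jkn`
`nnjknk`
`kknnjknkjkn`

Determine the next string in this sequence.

Expanding kknnjknkjkn: k→jkn, k→jkn, n→k, n→k, j→nn, k→jkn, n→k, k→jkn, j→nn, k→jkn, n→k. Concatenated: jkn jkn k k nn jkn k jkn nn jkn k.

jknjknkknnjknkjknnnjknk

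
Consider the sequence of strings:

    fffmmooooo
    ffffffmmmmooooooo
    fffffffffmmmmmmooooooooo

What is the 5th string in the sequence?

Each string has the form f^{3n} m^{2n} o^{2n+3} (n = 1, 2, …).
Setting n = 5 gives 15, 10, 13 characters in each block.

fffffffffffffffmmmmmmmmmmooooooooooooo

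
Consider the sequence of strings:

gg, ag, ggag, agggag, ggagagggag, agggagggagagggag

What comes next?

ggagagggagagggagggagagggag

Each term (from the third on) is the two preceding terms concatenated in order: term 3 = gg·ag = ggag.
The next term joins ggagagggag and agggagggagagggag.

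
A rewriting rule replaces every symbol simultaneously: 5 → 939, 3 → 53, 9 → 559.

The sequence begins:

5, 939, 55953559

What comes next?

Rewriting each symbol of 55953559: 5→939, 5→939, 9→559, 5→939, 3→53, 5→939, 5→939, 9→559, which concatenates to 939 939 559 939 53 939 939 559.

93993955993953939939559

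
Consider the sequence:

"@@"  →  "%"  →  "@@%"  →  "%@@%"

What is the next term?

@@%%@@%

This is a Fibonacci-style word recurrence s(k) = s(k−2)·s(k−1): e.g. @@·% = @@%.
Continuing: @@% · %@@% gives term 5.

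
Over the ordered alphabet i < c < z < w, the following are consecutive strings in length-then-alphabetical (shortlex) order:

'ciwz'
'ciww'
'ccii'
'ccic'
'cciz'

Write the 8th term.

Advancing 3 positions from cciz through cciz → cciw → ccci reaches term 8.

cccc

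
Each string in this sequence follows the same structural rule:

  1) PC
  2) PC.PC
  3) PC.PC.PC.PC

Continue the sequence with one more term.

Every step duplicates the string with '.' between the halves.
Doubling PC.PC.PC.PC with '.' between the halves:

PC.PC.PC.PC.PC.PC.PC.PC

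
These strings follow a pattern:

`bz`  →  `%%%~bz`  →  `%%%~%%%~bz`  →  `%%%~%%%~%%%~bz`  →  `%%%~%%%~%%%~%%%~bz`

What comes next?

Each term is the previous one with %%%~ prepended.
One more step from %%%~%%%~%%%~%%%~bz gives the answer.

%%%~%%%~%%%~%%%~%%%~bz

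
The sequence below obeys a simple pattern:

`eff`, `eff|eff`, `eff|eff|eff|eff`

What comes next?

eff|eff|eff|eff|eff|eff|eff|eff

s(k+1) = s(k)·|·s(k) — each term doubles the last with '|' between the halves.
One more doubling of eff|eff|eff|eff gives the answer.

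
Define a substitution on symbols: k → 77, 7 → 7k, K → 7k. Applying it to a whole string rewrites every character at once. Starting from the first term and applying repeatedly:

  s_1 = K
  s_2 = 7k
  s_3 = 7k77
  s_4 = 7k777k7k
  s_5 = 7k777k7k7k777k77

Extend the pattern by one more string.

φ(7k777k7k7k777k77) expands symbol-by-symbol to 7k 77 7k 7k 7k 77 7k 77 7k 77 7k 7k 7k 77 7k 7k; joining the 16 pieces gives the next term.

7k777k7k7k777k777k777k7k7k777k7k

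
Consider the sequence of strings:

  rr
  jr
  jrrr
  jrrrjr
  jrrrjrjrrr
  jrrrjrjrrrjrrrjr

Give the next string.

jrrrjrjrrrjrrrjrjrrrjrjrrr

Each term (from the third on) is the previous term followed by the one before it: term 3 = jr·rr = jrrr.
So term 7 is jrrrjrjrrrjrrrjr·jrrrjrjrrr.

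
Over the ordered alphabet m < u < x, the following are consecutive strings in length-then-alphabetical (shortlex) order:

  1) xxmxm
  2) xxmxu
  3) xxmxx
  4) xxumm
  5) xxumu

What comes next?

xxumx

The successor of xxumu increments the rightmost position that isn't already x and resets every position after it to m.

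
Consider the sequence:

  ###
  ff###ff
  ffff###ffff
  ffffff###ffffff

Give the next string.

s(k+1) = ff·s(k)·ff, so each term gains ff as a prefix and ff as a suffix.
Applying this once more to ffffff###ffffff:

ffffffff###ffffffff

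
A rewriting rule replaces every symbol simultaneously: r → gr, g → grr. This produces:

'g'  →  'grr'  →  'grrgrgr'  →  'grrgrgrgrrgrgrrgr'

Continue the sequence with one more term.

grrgrgrgrrgrgrrgrgrrgrgrgrrgrgrrgrgrgrrgr

Replace each of the 17 characters of grrgrgrgrrgrgrrgr in place — grr gr gr grr gr grr gr grr gr gr grr gr grr gr gr grr gr — and concatenate.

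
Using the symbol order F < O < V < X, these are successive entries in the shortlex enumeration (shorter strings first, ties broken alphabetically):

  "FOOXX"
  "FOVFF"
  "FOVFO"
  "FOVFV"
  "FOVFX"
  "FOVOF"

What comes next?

FOVOO

The successor of FOVOF increments the rightmost position that isn't already X and resets every position after it to F.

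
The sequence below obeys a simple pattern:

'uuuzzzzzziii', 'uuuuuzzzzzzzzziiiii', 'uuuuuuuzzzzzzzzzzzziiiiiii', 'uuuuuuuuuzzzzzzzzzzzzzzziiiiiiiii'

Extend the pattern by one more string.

The n-th term is 2n-1 u's then 3n z's then 2n-1 i's, where the shown terms are n = 2, 3, 4, 5.
For the next term, n = 6, so the run lengths are 11, 18, 11.

uuuuuuuuuuuzzzzzzzzzzzzzzzzzziiiiiiiiiii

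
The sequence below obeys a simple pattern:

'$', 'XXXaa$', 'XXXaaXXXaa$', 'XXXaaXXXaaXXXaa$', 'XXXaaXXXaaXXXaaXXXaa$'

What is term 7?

XXXaaXXXaaXXXaaXXXaaXXXaaXXXaa$

Each term is the previous one with XXXaa prepended.
From XXXaaXXXaaXXXaaXXXaa$, 2 further steps: XXXaaXXXaaXXXaaXXXaa$ → XXXaaXXXaaXXXaaXXXaaXXXaa$ → (answer).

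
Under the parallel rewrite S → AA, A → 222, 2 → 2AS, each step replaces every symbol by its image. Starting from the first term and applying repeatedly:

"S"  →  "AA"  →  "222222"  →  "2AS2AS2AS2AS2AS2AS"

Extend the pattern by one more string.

Replace each of the 18 characters of 2AS2AS2AS2AS2AS2AS in place — 2AS 222 AA 2AS 222 AA 2AS 222 AA 2AS 222 AA 2AS 222 AA 2AS 222 AA — and concatenate.

2AS222AA2AS222AA2AS222AA2AS222AA2AS222AA2AS222AA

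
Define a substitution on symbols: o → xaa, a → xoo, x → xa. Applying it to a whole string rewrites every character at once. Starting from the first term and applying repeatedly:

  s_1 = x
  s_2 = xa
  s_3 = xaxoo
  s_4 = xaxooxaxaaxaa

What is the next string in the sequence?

Rewriting the 13 symbols of xaxooxaxaaxaa one by one yields xa xoo xa xaa xaa xa xoo xa xoo xoo xa xoo xoo; concatenated:

xaxooxaxaaxaaxaxooxaxooxooxaxooxoo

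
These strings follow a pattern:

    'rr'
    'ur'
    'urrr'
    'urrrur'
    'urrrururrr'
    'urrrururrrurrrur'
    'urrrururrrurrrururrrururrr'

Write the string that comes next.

From term 3 onward, concatenate the last term with the second-to-last: ur·rr = urrr, urrr·ur = urrrur, …
Continuing: urrrururrrurrrururrrururrr · urrrururrrurrrur gives term 8.

urrrururrrurrrururrrururrrurrrururrrurrrur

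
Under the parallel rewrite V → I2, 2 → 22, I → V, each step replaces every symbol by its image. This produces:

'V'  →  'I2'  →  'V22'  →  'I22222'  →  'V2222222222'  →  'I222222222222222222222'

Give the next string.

V222222222222222222222222222222222222222222

φ(I222222222222222222222) expands symbol-by-symbol to V 22 22 22 22 22 22 22 22 22 22 22 22 22 22 22 22 22 22 22 22 22; joining the 22 pieces gives the next term.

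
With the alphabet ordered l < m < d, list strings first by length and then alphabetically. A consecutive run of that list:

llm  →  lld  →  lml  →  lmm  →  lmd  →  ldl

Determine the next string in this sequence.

Find the rightmost character of ldl below d, bump it to the next letter, and reset everything to its right to l.

ldm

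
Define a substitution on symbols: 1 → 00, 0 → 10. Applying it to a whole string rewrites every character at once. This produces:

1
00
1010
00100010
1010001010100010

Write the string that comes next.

Applying the rule to each of the 16 symbols of 1010001010100010 gives the pieces 00 10 00 10 10 10 00 10 00 10 00 10 10 10 00 10, which concatenate to the answer.

00100010101000100010001010100010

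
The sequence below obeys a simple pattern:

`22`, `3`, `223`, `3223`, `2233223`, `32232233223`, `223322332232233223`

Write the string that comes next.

32232233223223322332232233223

Each term (from the third on) is the two preceding terms concatenated in order: term 3 = 22·3 = 223.
Continuing: 32232233223 · 223322332232233223 gives term 8.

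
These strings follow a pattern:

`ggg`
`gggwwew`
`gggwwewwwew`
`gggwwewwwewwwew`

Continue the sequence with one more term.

Every step adds wwew to the end: s(k+1) = s(k)·wwew.
Applying this once more to gggwwewwwewwwew:

gggwwewwwewwwewwwew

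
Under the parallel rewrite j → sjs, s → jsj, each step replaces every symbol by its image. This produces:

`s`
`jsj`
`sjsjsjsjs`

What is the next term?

Rewriting each symbol of sjsjsjsjs: s→jsj, j→sjs, s→jsj, j→sjs, s→jsj, j→sjs, s→jsj, j→sjs, s→jsj, which concatenates to jsj sjs jsj sjs jsj sjs jsj sjs jsj.

jsjsjsjsjsjsjsjsjsjsjsjsjsj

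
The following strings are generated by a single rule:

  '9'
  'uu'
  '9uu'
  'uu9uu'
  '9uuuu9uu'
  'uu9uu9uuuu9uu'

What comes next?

9uuuu9uuuu9uu9uuuu9uu

This is a Fibonacci-style word recurrence s(k) = s(k−2)·s(k−1): e.g. 9·uu = 9uu.
So term 7 is 9uuuu9uu·uu9uu9uuuu9uu.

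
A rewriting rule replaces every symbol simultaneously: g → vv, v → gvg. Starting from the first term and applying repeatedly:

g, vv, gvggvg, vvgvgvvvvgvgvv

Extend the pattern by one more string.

Applying the rule to each of the 14 symbols of vvgvgvvvvgvgvv gives the pieces gvg gvg vv gvg vv gvg gvg gvg gvg vv gvg vv gvg gvg, which concatenate to the answer.

gvggvgvvgvgvvgvggvggvggvgvvgvgvvgvggvg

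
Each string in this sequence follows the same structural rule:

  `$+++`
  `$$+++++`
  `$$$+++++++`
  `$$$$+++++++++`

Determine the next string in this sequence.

$$$$$+++++++++++

Each string has the form $^{n-1} +^{2n-1}, where the shown terms are n = 2, 3, 4, 5.
Setting n = 6 gives 5, 11 characters in each block.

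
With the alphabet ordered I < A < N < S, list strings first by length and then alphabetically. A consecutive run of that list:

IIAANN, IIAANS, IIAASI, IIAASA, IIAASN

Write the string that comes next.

Find the rightmost character of IIAASN below S, bump it to the next letter, and reset everything to its right to I.

IIAASS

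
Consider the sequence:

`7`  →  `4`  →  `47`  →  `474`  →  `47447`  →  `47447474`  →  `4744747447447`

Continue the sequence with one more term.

474474744744747447474

From term 3 onward, concatenate the last term with the second-to-last: 4·7 = 47, 47·4 = 474, …
So term 8 is 4744747447447·47447474.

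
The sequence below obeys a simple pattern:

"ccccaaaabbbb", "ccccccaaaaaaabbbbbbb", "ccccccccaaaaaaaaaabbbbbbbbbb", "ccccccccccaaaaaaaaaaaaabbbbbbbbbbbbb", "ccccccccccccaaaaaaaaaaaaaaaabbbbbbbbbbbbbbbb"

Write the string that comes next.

ccccccccccccccaaaaaaaaaaaaaaaaaaabbbbbbbbbbbbbbbbbbb

Reading off run lengths: c runs 4, 6, 8, 10, 12; a runs 4, 7, 10, 13, 16; b runs 4, 7, 10, 13, 16 — each is linear in n, where the shown terms are n = 2, 3, 4, 5, 6.
For the next term, n = 7, so the run lengths are 14, 19, 19.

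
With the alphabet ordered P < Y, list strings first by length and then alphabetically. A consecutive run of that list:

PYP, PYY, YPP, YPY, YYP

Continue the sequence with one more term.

Find the rightmost character of YYP below Y, bump it to the next letter, and reset everything to its right to P.

YYY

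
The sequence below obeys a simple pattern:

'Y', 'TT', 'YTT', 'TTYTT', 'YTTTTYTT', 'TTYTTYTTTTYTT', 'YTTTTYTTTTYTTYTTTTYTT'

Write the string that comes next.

TTYTTYTTTTYTTYTTTTYTTTTYTTYTTTTYTT

Each term (from the third on) is the two preceding terms concatenated in order: term 3 = Y·TT = YTT.
Continuing: TTYTTYTTTTYTT · YTTTTYTTTTYTTYTTTTYTT gives term 8.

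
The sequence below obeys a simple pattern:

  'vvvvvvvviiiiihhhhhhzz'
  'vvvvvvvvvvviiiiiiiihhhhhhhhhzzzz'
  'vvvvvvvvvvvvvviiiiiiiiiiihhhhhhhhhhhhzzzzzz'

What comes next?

vvvvvvvvvvvvvvvvviiiiiiiiiiiiiihhhhhhhhhhhhhhhzzzzzzzz

The n-th term is 3n+2 v's then 3n-1 i's then 3n h's then 2n-2 z's, where the shown terms are n = 2, 3, 4.
At n = 5 the blocks have lengths 17, 14, 15, 8.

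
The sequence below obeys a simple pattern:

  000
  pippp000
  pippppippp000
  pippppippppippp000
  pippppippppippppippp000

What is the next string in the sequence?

The strings grow by a fixed prefix pippp each time.
So the next term is pippp·pippppippppippppippp000.

pippppippppippppippppippp000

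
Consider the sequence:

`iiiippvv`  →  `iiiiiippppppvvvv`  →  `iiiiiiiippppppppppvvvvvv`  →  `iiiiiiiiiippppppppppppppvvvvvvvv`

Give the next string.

iiiiiiiiiiiippppppppppppppppppvvvvvvvvvv

Reading off run lengths: i runs 4, 6, 8, 10; p runs 2, 6, 10, 14; v runs 2, 4, 6, 8 — each is linear in n (n = 1, 2, …).
At n = 5 the blocks have lengths 12, 18, 10.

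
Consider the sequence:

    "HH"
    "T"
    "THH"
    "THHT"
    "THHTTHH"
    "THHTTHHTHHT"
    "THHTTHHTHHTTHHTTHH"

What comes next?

This is a Fibonacci-style word recurrence s(k) = s(k−1)·s(k−2): e.g. T·HH = THH.
So term 8 is THHTTHHTHHTTHHTTHH·THHTTHHTHHT.

THHTTHHTHHTTHHTTHHTHHTTHHTHHT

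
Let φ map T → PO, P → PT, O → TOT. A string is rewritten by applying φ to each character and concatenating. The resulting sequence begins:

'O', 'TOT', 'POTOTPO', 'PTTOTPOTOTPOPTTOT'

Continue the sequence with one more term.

PTPOPOTOTPOPTTOTPOTOTPOPTTOTPTPOPOTOTPO

φ(PTTOTPOTOTPOPTTOT) expands symbol-by-symbol to PT PO PO TOT PO PT TOT PO TOT PO PT TOT PT PO PO TOT PO; joining the 17 pieces gives the next term.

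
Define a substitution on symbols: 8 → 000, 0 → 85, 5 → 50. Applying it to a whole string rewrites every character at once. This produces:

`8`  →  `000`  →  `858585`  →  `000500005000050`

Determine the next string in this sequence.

φ(000500005000050) expands symbol-by-symbol to 85 85 85 50 85 85 85 85 50 85 85 85 85 50 85; joining the 15 pieces gives the next term.

858585508585858550858585855085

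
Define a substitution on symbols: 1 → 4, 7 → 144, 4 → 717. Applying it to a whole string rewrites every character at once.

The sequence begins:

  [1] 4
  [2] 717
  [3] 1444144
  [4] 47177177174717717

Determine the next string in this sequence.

Replace each of the 17 characters of 47177177174717717 in place — 717 144 4 144 144 4 144 144 4 144 717 144 4 144 144 4 144 — and concatenate.

71714441441444144144414471714441441444144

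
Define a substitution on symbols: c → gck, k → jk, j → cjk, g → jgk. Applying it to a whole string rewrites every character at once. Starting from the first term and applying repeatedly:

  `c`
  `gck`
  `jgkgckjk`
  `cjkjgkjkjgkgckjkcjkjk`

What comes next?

gckcjkjkcjkjgkjkcjkjkcjkjgkjkjgkgckjkcjkjkgckcjkjkcjkjk

Replace each of the 21 characters of cjkjgkjkjgkgckjkcjkjk in place — gck cjk jk cjk jgk jk cjk jk cjk jgk jk jgk gck jk cjk jk gck cjk jk cjk jk — and concatenate.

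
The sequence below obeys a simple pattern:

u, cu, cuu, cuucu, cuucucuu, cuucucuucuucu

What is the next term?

cuucucuucuucucuucucuu

Each term (from the third on) is the previous term followed by the one before it: term 3 = cu·u = cuu.
Continuing: cuucucuucuucu · cuucucuu gives term 7.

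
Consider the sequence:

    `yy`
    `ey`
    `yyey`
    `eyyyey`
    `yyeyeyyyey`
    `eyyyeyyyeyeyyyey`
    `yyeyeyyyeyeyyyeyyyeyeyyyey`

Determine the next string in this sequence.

From term 3 onward, concatenate the second-to-last term with the last: yy·ey = yyey, ey·yyey = eyyyey, …
Continuing: eyyyeyyyeyeyyyey · yyeyeyyyeyeyyyeyyyeyeyyyey gives term 8.

eyyyeyyyeyeyyyeyyyeyeyyyeyeyyyeyyyeyeyyyey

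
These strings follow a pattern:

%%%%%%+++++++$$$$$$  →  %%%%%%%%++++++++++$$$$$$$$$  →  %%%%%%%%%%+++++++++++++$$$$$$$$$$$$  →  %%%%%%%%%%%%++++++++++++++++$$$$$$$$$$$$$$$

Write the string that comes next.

%%%%%%%%%%%%%%+++++++++++++++++++$$$$$$$$$$$$$$$$$$

Term n consists of 2n+2 %'s, followed by 3n+1 +'s, followed by 3n $'s, where the shown terms are n = 2, 3, 4, 5.
For the next term, n = 6, so the run lengths are 14, 19, 18.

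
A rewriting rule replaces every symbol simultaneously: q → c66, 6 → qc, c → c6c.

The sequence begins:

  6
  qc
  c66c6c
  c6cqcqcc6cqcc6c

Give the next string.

Rewriting the 15 symbols of c6cqcqcc6cqcc6c one by one yields c6c qc c6c c66 c6c c66 c6c c6c qc c6c c66 c6c c6c qc c6c; concatenated:

c6cqcc6cc66c6cc66c6cc6cqcc6cc66c6cc6cqcc6c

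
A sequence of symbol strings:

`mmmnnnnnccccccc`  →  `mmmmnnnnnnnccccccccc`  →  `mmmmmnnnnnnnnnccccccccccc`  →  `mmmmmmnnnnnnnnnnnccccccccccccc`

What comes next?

mmmmmmmnnnnnnnnnnnnnccccccccccccccc

The n-th term is n m's then 2n-1 n's then 2n+1 c's, where the shown terms are n = 3, 4, 5, 6.
At n = 7 the blocks have lengths 7, 13, 15.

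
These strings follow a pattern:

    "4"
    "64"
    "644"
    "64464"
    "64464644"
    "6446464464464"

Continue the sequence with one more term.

644646446446464464644

This is a Fibonacci-style word recurrence s(k) = s(k−1)·s(k−2): e.g. 64·4 = 644.
The next term joins 6446464464464 and 64464644.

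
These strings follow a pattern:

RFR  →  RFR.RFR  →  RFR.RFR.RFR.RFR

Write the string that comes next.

Each string is two copies of the previous one joined by '.'.
One more doubling of RFR.RFR.RFR.RFR gives the answer.

RFR.RFR.RFR.RFR.RFR.RFR.RFR.RFR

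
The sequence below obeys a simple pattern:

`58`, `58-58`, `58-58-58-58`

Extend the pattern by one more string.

Each string is two copies of the previous one joined by '-'.
One more doubling of 58-58-58-58 gives the answer.

58-58-58-58-58-58-58-58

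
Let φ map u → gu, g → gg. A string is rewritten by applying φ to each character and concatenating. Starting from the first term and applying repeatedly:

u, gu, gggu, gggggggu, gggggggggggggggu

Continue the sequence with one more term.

Rewriting the 16 symbols of gggggggggggggggu one by one yields gg gg gg gg gg gg gg gg gg gg gg gg gg gg gg gu; concatenated:

gggggggggggggggggggggggggggggggu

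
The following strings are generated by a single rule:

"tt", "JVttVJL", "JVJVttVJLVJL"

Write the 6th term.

JVJVJVJVJVttVJLVJLVJLVJLVJL

Every step adds JV to the front and VJL to the end of the previous string.
From JVJVttVJLVJL, 3 further steps: JVJVttVJLVJL → JVJVJVttVJLVJLVJL → JVJVJVJVttVJLVJLVJLVJL → (answer).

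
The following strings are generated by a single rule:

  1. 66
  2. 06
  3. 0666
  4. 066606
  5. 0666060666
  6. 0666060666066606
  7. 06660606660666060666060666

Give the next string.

Each term (from the third on) is the previous term followed by the one before it: term 3 = 06·66 = 0666.
Continuing: 06660606660666060666060666 · 0666060666066606 gives term 8.

066606066606660606660606660666060666066606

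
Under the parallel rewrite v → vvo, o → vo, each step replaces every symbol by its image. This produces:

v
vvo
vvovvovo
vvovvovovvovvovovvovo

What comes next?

Replace each of the 21 characters of vvovvovovvovvovovvovo in place — vvo vvo vo vvo vvo vo vvo vo vvo vvo vo vvo vvo vo vvo vo vvo vvo vo vvo vo — and concatenate.

vvovvovovvovvovovvovovvovvovovvovvovovvovovvovvovovvovo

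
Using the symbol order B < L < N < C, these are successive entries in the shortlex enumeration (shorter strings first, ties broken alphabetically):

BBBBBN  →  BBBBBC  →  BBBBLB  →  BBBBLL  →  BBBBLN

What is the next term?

The successor of BBBBLN increments the rightmost position that isn't already C and resets every position after it to B.

BBBBLC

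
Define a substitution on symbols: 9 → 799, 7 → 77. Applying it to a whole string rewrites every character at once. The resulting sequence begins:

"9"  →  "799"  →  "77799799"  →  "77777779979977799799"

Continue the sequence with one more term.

Replace each of the 20 characters of 77777779979977799799 in place — 77 77 77 77 77 77 77 799 799 77 799 799 77 77 77 799 799 77 799 799 — and concatenate.

777777777777777997997779979977777779979977799799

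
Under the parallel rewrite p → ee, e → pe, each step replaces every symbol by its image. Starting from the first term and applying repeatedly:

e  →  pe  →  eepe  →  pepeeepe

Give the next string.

Apply φ to pepeeepe symbol by symbol: p→ee, e→pe, p→ee, e→pe, e→pe, e→pe, p→ee, e→pe; joined: ee pe ee pe pe pe ee pe.

eepeeepepepeeepe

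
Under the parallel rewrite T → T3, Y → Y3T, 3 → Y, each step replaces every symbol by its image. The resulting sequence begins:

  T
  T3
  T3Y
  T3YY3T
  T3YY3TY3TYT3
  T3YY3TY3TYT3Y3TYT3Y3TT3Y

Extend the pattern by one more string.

Applying the rule to each of the 24 symbols of T3YY3TY3TYT3Y3TYT3Y3TT3Y gives the pieces T3 Y Y3T Y3T Y T3 Y3T Y T3 Y3T T3 Y Y3T Y T3 Y3T T3 Y Y3T Y T3 T3 Y Y3T, which concatenate to the answer.

T3YY3TY3TYT3Y3TYT3Y3TT3YY3TYT3Y3TT3YY3TYT3T3YY3T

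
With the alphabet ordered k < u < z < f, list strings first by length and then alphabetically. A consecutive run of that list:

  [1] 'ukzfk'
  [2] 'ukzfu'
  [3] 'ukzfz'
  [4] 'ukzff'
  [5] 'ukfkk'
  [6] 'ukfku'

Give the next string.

Find the rightmost character of ukfku below f, bump it to the next letter, and reset everything to its right to k.

ukfkz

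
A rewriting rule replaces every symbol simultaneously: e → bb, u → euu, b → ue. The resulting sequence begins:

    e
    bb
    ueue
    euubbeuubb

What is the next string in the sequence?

Expanding euubbeuubb: e→bb, u→euu, u→euu, b→ue, b→ue, e→bb, u→euu, u→euu, b→ue, b→ue. Concatenated: bb euu euu ue ue bb euu euu ue ue.

bbeuueuuueuebbeuueuuueue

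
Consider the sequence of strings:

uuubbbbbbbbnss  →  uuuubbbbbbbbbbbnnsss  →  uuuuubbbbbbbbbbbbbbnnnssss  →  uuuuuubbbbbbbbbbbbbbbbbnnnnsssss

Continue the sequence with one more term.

uuuuuuubbbbbbbbbbbbbbbbbbbbnnnnnssssss

Reading off run lengths: u runs 3, 4, 5, 6; b runs 8, 11, 14, 17; n runs 1, 2, 3, 4; s runs 2, 3, 4, 5 — each is linear in n, where the shown terms are n = 2, 3, 4, 5.
For the next term, n = 6, so the run lengths are 7, 20, 5, 6.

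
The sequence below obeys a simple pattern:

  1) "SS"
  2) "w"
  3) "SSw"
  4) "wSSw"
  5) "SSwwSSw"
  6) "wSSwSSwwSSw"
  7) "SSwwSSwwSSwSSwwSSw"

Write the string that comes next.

Each term (from the third on) is the two preceding terms concatenated in order: term 3 = SS·w = SSw.
Continuing: wSSwSSwwSSw · SSwwSSwwSSwSSwwSSw gives term 8.

wSSwSSwwSSwSSwwSSwwSSwSSwwSSw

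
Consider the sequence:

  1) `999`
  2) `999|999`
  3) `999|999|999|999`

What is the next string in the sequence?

Each string is two copies of the previous one joined by '|'.
Doubling 999|999|999|999 with '|' between the halves:

999|999|999|999|999|999|999|999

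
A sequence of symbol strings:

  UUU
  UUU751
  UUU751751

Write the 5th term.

The strings grow by a fixed suffix 751 each time.
From UUU751751, 2 further steps: UUU751751 → UUU751751751 → (answer).

UUU751751751751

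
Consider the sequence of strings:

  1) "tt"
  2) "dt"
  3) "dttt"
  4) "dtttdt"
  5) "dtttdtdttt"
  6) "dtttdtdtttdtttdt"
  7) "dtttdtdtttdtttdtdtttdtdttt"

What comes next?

Each term (from the third on) is the previous term followed by the one before it: term 3 = dt·tt = dttt.
The next term joins dtttdtdtttdtttdtdtttdtdttt and dtttdtdtttdtttdt.

dtttdtdtttdtttdtdtttdtdtttdtttdtdtttdtttdt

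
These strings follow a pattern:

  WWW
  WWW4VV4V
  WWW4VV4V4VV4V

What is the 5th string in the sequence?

WWW4VV4V4VV4V4VV4V4VV4V

Each term is the previous one with 4VV4V appended.
From WWW4VV4V4VV4V, 2 further steps: WWW4VV4V4VV4V → WWW4VV4V4VV4V4VV4V → (answer).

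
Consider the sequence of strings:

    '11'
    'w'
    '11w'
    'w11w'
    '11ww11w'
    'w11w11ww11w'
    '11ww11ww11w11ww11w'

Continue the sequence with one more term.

w11w11ww11w11ww11ww11w11ww11w

This is a Fibonacci-style word recurrence s(k) = s(k−2)·s(k−1): e.g. 11·w = 11w.
Continuing: w11w11ww11w · 11ww11ww11w11ww11w gives term 8.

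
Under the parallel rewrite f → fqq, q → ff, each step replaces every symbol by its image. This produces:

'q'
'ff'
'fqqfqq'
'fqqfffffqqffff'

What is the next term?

φ(fqqfffffqqffff) expands symbol-by-symbol to fqq ff ff fqq fqq fqq fqq fqq ff ff fqq fqq fqq fqq; joining the 14 pieces gives the next term.

fqqfffffqqfqqfqqfqqfqqfffffqqfqqfqqfqq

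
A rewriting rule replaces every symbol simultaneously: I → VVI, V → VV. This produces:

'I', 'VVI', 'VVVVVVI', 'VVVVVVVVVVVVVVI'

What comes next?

VVVVVVVVVVVVVVVVVVVVVVVVVVVVVVI

Replace each of the 15 characters of VVVVVVVVVVVVVVI in place — VV VV VV VV VV VV VV VV VV VV VV VV VV VV VVI — and concatenate.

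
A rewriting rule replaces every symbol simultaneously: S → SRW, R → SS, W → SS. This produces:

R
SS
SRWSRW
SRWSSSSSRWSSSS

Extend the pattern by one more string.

Applying the rule to each of the 14 symbols of SRWSSSSSRWSSSS gives the pieces SRW SS SS SRW SRW SRW SRW SRW SS SS SRW SRW SRW SRW, which concatenate to the answer.

SRWSSSSSRWSRWSRWSRWSRWSSSSSRWSRWSRWSRW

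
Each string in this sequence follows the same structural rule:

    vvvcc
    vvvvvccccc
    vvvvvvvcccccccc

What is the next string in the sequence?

The n-th term is 2n+1 v's then 3n-1 c's (n = 1, 2, …).
At n = 4 the blocks have lengths 9, 11.

vvvvvvvvvccccccccccc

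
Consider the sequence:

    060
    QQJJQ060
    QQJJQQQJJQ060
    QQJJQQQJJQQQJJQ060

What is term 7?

QQJJQQQJJQQQJJQQQJJQQQJJQQQJJQ060

Every step adds QQJJQ at the front: s(k+1) = QQJJQ·s(k).
From QQJJQQQJJQQQJJQ060, 3 further steps: QQJJQQQJJQQQJJQ060 → QQJJQQQJJQQQJJQQQJJQ060 → QQJJQQQJJQQQJJQQQJJQQQJJQ060 → (answer).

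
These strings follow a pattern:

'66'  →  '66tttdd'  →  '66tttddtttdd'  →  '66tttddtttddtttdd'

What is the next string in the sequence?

The strings grow by a fixed suffix tttdd each time.
Applying this once more to 66tttddtttddtttdd:

66tttddtttddtttddtttdd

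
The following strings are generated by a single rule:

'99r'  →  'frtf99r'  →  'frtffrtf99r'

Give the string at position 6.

The strings grow by a fixed prefix frtf each time.
From frtffrtf99r, 3 further steps: frtffrtf99r → frtffrtffrtf99r → frtffrtffrtffrtf99r → (answer).

frtffrtffrtffrtffrtf99r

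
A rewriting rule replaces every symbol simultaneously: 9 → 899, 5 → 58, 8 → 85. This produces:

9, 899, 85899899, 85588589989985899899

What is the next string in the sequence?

855858858558858998998589989985588589989985899899

Applying the rule to each of the 20 symbols of 85588589989985899899 gives the pieces 85 58 58 85 85 58 85 899 899 85 899 899 85 58 85 899 899 85 899 899, which concatenate to the answer.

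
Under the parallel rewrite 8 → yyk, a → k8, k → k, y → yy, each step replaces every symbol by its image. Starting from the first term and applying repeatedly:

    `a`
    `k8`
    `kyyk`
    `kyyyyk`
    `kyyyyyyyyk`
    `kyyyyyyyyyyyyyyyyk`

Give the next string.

Rewriting the 18 symbols of kyyyyyyyyyyyyyyyyk one by one yields k yy yy yy yy yy yy yy yy yy yy yy yy yy yy yy yy k; concatenated:

kyyyyyyyyyyyyyyyyyyyyyyyyyyyyyyyyk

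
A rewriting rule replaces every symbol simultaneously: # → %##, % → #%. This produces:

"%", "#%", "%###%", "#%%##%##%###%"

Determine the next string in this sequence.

Applying the rule to each of the 13 symbols of #%%##%##%###% gives the pieces %## #% #% %## %## #% %## %## #% %## %## %## #%, which concatenate to the answer.

%###%#%%##%###%%##%###%%##%##%###%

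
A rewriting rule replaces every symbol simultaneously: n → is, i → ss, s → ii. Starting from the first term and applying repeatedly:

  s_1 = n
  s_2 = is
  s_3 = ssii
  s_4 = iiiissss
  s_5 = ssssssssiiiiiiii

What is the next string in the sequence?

iiiiiiiiiiiiiiiissssssssssssssss

φ(ssssssssiiiiiiii) expands symbol-by-symbol to ii ii ii ii ii ii ii ii ss ss ss ss ss ss ss ss; joining the 16 pieces gives the next term.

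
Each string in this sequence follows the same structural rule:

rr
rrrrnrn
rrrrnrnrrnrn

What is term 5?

rrrrnrnrrnrnrrnrnrrnrn

Every step adds rrnrn to the end: s(k+1) = s(k)·rrnrn.
From rrrrnrnrrnrn, 2 further steps: rrrrnrnrrnrn → rrrrnrnrrnrnrrnrn → (answer).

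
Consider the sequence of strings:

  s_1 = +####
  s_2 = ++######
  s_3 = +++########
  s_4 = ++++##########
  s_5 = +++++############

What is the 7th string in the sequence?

Term n consists of n +'s, followed by 2n+2 #'s (n = 1, 2, …).
Setting n = 7 gives 7, 16 characters in each block.

+++++++################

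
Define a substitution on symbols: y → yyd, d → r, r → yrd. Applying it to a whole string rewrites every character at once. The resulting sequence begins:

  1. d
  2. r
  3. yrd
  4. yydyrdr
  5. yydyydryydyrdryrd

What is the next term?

yydyydryydyydryrdyydyydryydyrdryrdyydyrdr

Applying the rule to each of the 17 symbols of yydyydryydyrdryrd gives the pieces yyd yyd r yyd yyd r yrd yyd yyd r yyd yrd r yrd yyd yrd r, which concatenate to the answer.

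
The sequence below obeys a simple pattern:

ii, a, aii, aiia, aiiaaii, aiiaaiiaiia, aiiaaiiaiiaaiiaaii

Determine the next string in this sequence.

This is a Fibonacci-style word recurrence s(k) = s(k−1)·s(k−2): e.g. a·ii = aii.
So term 8 is aiiaaiiaiiaaiiaaii·aiiaaiiaiia.

aiiaaiiaiiaaiiaaiiaiiaaiiaiia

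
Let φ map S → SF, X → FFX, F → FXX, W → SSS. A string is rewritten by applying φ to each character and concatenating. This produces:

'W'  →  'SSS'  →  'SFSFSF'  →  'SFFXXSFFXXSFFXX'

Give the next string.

SFFXXFXXFFXFFXSFFXXFXXFFXFFXSFFXXFXXFFXFFX

Replace each of the 15 characters of SFFXXSFFXXSFFXX in place — SF FXX FXX FFX FFX SF FXX FXX FFX FFX SF FXX FXX FFX FFX — and concatenate.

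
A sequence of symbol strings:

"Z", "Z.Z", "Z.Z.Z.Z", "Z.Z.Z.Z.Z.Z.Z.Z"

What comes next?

Each string is two copies of the previous one joined by '.'.
Doubling Z.Z.Z.Z.Z.Z.Z.Z with '.' between the halves:

Z.Z.Z.Z.Z.Z.Z.Z.Z.Z.Z.Z.Z.Z.Z.Z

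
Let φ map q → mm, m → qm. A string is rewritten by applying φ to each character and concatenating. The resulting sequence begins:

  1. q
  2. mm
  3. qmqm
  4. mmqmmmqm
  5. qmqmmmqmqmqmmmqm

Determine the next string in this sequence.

φ(qmqmmmqmqmqmmmqm) expands symbol-by-symbol to mm qm mm qm qm qm mm qm mm qm mm qm qm qm mm qm; joining the 16 pieces gives the next term.

mmqmmmqmqmqmmmqmmmqmmmqmqmqmmmqm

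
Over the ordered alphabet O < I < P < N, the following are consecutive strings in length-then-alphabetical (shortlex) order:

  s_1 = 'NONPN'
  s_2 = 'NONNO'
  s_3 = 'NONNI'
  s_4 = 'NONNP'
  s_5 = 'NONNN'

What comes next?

NIOOO

Find the rightmost character of NONNN below N, bump it to the next letter, and reset everything to its right to O.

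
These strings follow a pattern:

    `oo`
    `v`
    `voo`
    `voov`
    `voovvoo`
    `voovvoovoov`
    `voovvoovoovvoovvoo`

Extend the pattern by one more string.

From term 3 onward, concatenate the last term with the second-to-last: v·oo = voo, voo·v = voov, …
Continuing: voovvoovoovvoovvoo · voovvoovoov gives term 8.

voovvoovoovvoovvoovoovvoovoov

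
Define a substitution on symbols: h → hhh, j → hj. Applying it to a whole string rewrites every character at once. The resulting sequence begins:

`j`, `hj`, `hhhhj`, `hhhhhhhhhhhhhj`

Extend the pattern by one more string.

hhhhhhhhhhhhhhhhhhhhhhhhhhhhhhhhhhhhhhhhj

Replace each of the 14 characters of hhhhhhhhhhhhhj in place — hhh hhh hhh hhh hhh hhh hhh hhh hhh hhh hhh hhh hhh hj — and concatenate.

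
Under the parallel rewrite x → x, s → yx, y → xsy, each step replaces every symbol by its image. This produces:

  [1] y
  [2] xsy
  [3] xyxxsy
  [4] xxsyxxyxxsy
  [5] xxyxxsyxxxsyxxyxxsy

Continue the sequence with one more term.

xxxsyxxyxxsyxxxyxxsyxxxsyxxyxxsy

Replace each of the 19 characters of xxyxxsyxxxsyxxyxxsy in place — x x xsy x x yx xsy x x x yx xsy x x xsy x x yx xsy — and concatenate.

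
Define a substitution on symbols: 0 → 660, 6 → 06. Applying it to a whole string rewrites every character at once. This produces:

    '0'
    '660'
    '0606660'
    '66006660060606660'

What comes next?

φ(66006660060606660) expands symbol-by-symbol to 06 06 660 660 06 06 06 660 660 06 660 06 660 06 06 06 660; joining the 17 pieces gives the next term.

06066606600606066606600666006660060606660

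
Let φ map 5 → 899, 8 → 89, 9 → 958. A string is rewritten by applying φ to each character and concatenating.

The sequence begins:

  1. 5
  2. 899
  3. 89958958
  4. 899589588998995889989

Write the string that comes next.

Replace each of the 21 characters of 899589588998995889989 in place — 89 958 958 899 89 958 899 89 89 958 958 89 958 958 899 89 89 958 958 89 958 — and concatenate.

8995895889989958899898995895889958958899898995895889958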